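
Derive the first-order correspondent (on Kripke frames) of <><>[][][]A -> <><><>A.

This is a Sahlqvist (Geach-type) schema ◇^2□^3A → □^0◇^3A.
First-order correspondent: forall x forall y (x R^2 y -> exists w (y R^3 w & x R^3 w)).

forall x forall y (x R^2 y -> exists w (y R^3 w & x R^3 w))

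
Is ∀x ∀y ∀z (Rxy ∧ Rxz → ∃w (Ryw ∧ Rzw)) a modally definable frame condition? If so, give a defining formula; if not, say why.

This is a Sahlqvist condition; the .2 axiom ◇□p → □◇p defines it.
Suppose ◇□p→□◇p is valid. Take Rxy, Rxz and set V(p)={w : Ryw}. Then □p at y so ◇□p at x, so □◇p at x, so ◇p at z, giving w with Rzw and Ryw.

Definable; ◇□p → □◇p defines it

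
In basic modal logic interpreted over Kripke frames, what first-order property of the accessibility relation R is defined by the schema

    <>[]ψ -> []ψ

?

This is frame-equivalent to ◇ψ → □◇ψ (substitute ¬ψ for ψ and contrapose).
Suppose ◇ψ→□◇ψ is valid. Take Rxy, Rxz and set V(ψ)={y}. Then ◇ψ at x, so □◇ψ at x, so ◇ψ at z, so some w with Rzw has ψ; w=y, i.e. Rzy. By symmetry of the argument, Ryz.

the Euclidean property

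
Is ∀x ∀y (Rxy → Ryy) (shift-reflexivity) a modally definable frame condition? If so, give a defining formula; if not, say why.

Yes: it is shift-reflexivity, defined by the T□ schema □(□q → q).
Suppose □(□q→q) is valid. Take Rxy and set V(q)={w : Ryw}. Then at y, □q holds; since □(□q→q) at x, □q→q at y, so q at y, i.e. Ryy.

Yes — defined by □(□q → q)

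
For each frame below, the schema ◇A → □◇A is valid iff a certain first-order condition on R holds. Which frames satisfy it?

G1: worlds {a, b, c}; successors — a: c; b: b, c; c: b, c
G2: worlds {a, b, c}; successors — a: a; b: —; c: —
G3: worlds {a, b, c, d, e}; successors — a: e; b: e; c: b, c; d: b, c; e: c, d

Frame correspondent (Sahlqvist): ∀x ∀y ∀z (Rxy ∧ Rxz → Ryz) — i.e. the Euclidean property.
G1: ✓.
G2: ✓.
G3: fails — Rae and Rae but not Ree.
Valid on: G1, G2.

G1, G2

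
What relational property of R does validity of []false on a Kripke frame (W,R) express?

emptiness of R: forall x forall y ~Rxy

This schema is the Ver axiom.
It corresponds to emptiness of R: forall x forall y ~Rxy.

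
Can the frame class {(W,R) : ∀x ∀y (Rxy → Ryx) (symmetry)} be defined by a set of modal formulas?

Yes, by q → □◇q

The condition is symmetry. A defining modal formula is q → □◇q.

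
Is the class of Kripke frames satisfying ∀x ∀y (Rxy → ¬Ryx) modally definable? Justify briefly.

Not modally definable

If a class were modally definable it would be closed under surjective bounded morphisms (Goldblatt–Thomason).
The 4-cycle (worlds 0,1,2,3 with 0→1→2→3→0) is asymmetric. Mapping every world to a single reflexive point • is a surjective bounded morphism, and the reflexive point is not asymmetric (R•• but asymmetry requires ¬R••).
Hence asymmetry is not modally definable.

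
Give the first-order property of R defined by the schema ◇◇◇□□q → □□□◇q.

∀x ∀y ∀z ((xR³y ∧ xR³z) → ∃w (yR²w ∧ zRw))

This is a Sahlqvist (Geach-type) schema ◇^3□^2q → □^3◇^1q.
Minimal-valuation argument: fix x; take any y with xR^3y and any z with xR^3z. Set V(q) to the set of worlds R-reachable from y in exactly 2 steps. Then □^2q holds at y, so the antecedent holds at x; validity forces ◇^1q at z, giving a w with zR^1w and yR^2w.
First-order correspondent: ∀x ∀y ∀z ((xR³y ∧ xR³z) → ∃w (yR²w ∧ zRw)).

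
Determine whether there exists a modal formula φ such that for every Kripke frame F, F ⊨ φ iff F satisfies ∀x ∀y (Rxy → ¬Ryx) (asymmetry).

Not modally definable

If a class were modally definable it would be closed under surjective bounded morphisms (Goldblatt–Thomason).
The 4-cycle (worlds 0,1,2,3 with 0→1→2→3→0) is asymmetric. Mapping every world to a single reflexive point • is a surjective bounded morphism, and the reflexive point is not asymmetric (R•• but asymmetry requires ¬R••).
Hence asymmetry is not modally definable.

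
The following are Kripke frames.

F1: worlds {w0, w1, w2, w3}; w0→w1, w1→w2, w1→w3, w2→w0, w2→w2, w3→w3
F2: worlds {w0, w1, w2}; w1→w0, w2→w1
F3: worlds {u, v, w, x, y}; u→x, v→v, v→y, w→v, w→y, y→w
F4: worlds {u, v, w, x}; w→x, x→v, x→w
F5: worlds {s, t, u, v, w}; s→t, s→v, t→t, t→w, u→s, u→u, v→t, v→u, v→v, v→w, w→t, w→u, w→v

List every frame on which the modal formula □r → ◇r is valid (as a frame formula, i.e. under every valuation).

F1, F5

Frame correspondent (Sahlqvist): ∀x ∃y Rxy — i.e. seriality.
F1: satisfies the condition.
F2: fails — world w0 has no successor.
F3: fails — world x has no successor.
F4: fails — world u has no successor.
F5: satisfies the condition.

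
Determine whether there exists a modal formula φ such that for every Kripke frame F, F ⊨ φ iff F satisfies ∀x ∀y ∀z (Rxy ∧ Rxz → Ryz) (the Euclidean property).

Definable; ◇r → □◇r defines it

The condition is the Euclidean property. A defining modal formula is ◇r → □◇r.
Suppose ◇r→□◇r is valid. Take Rxy, Rxz and set V(r)={y}. Then ◇r at x, so □◇r at x, so ◇r at z, so some w with Rzw has r; w=y, i.e. Rzy. By symmetry of the argument, Ryz.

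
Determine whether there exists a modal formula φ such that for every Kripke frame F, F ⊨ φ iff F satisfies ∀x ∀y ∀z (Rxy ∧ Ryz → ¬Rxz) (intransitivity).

Any modally definable frame class is closed under surjective bounded morphisms.
The 7-cycle (worlds w0,w1,w2,w3,w4,w5,w6 with w0→w1→w2→w3→w4→w5→w6→w0) is intransitive. Mapping every world to a single reflexive point • is a surjective bounded morphism; the reflexive point is not intransitive (R••∧R•• but R••).
Hence intransitivity is not modally definable.

No — not modally definable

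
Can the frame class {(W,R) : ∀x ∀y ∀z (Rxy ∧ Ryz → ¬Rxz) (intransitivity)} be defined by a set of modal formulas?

Any modally definable frame class is closed under surjective bounded morphisms.
The 3-cycle (worlds a,b,c with a→b→c→a) is intransitive. Mapping every world to a single reflexive point • is a surjective bounded morphism; the reflexive point is not intransitive (R••∧R•• but R••).
Hence intransitivity is not modally definable.

No — not modally definable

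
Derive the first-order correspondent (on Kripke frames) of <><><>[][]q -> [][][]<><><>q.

forall x forall y forall z ((x R^3 y & x R^3 z) -> exists w (y R^2 w & z R^3 w))

This is a Sahlqvist (Geach-type) schema ◇^3□^2q → □^3◇^3q.
Minimal-valuation argument: fix x; take any y with xR^3y and any z with xR^3z. Set V(q) to the set of worlds R-reachable from y in exactly 2 steps. Then □^2q holds at y, so the antecedent holds at x; validity forces ◇^3q at z, giving a w with zR^3w and yR^2w.
First-order correspondent: forall x forall y forall z ((x R^3 y & x R^3 z) -> exists w (y R^2 w & z R^3 w)).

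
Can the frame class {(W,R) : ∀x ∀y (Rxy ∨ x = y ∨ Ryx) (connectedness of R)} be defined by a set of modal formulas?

Modal frame validity is preserved under disjoint unions.
Take 2 disjoint single-world reflexive frames: each is trivially connected, but their disjoint union has 2 worlds with no edge between distinct components, so it is not connected.
Hence connectedness of R is not modally definable.

Not definable by any modal formula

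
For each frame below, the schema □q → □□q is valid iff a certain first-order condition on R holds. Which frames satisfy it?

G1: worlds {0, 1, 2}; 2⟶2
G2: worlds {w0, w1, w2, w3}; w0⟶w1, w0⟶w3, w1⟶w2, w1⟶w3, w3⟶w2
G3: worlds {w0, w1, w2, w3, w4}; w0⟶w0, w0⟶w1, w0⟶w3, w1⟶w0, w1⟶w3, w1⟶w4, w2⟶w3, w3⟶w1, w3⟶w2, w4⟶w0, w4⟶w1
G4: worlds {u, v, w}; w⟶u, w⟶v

G1, G4

The schema corresponds to transitivity: ∀x ∀y ∀z (Rxy ∧ Ryz → Rxz).
G1: holds.
G2: fails — Rw0w1 and Rw1w2 but not Rw0w2.
G3: fails — Rw1w0 and Rw0w1 but not Rw1w1.
G4: holds.
Valid on: G1, G4.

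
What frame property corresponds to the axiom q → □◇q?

symmetry

This schema is the B axiom.
It corresponds to symmetry: ∀x ∀y (Rxy → Ryx).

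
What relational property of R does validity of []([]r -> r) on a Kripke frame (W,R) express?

This is the T□ axiom.
It corresponds to shift-reflexivity: forall x forall y (Rxy -> Ryy).

shift-reflexivity: forall x forall y (Rxy -> Ryy)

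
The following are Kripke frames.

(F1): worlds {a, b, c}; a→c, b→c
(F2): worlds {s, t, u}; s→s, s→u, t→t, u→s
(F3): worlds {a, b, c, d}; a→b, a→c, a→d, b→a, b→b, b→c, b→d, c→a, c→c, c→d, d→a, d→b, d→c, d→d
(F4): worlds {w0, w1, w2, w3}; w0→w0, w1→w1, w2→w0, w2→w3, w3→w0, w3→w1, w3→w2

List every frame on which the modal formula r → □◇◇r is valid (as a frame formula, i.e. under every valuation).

(F2), (F3)

The schema corresponds to a generalized confluence (Geach) condition: ∀x ∀z (xRz → ∃w (x = w ∧ zR²w)).
(F1): fails — aRc but no w with a=w and cR²w.
(F2): ✓.
(F3): ✓.
(F4): fails — w2Rw0 but no w with w2=w and w0R²w.
Valid on: (F2), (F3).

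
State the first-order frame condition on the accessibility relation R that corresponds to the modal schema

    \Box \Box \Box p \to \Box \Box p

\forall x \forall z (x R^2 z \to \exists w (x R^3 w \wedge z = w))

This is a Sahlqvist (Geach-type) schema ◇^0□^3p → □^2◇^0p.
Minimal-valuation argument: fix x; take any y with xR^0y and any z with xR^2z. Set V(p) to the set of worlds R-reachable from y in exactly 3 steps. Then □^3p holds at y, so the antecedent holds at x; validity forces ◇^0p at z, giving a w with zR^0w and yR^3w.
First-order correspondent: \forall x \forall z (x R^2 z \to \exists w (x R^3 w \wedge z = w)).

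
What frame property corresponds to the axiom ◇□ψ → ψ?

Replacing ψ by ¬ψ and contraposing gives the equivalent schema ψ → □◇ψ.
Suppose ψ→□◇ψ is valid. Take Rxy and set V(ψ)={x}. Then ψ at x, so □◇ψ at x, so ◇ψ at y, so some z with Ryz has ψ; z=x, i.e. Ryx.

symmetry: ∀x ∀y (Rxy → Ryx)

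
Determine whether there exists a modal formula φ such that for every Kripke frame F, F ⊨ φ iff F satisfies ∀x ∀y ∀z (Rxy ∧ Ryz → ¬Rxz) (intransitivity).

Not modally definable

If a class were modally definable it would be closed under surjective bounded morphisms (Goldblatt–Thomason).
The 3-cycle (worlds w0,w1,w2 with w0→w1→w2→w0) is intransitive. Mapping every world to a single reflexive point • is a surjective bounded morphism; the reflexive point is not intransitive (R••∧R•• but R••).
So the class is not modally definable.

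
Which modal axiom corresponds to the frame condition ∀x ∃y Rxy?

A defining formula is □ψ → ◇ψ (the D axiom).

□ψ → ◇ψ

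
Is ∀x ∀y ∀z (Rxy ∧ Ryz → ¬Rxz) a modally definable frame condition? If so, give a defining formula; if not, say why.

Any modally definable frame class is closed under surjective bounded morphisms.
The 3-cycle (worlds 0,1,2 with 0→1→2→0) is intransitive. Mapping every world to a single reflexive point • is a surjective bounded morphism; the reflexive point is not intransitive (R••∧R•• but R••).
So the class is not modally definable.

Not modally definable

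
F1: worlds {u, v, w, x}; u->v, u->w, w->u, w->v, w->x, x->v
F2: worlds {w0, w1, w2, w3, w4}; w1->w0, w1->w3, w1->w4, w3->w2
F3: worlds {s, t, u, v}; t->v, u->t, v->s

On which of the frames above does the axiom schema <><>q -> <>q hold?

Frame correspondent (Sahlqvist): forall x forall y forall z (Rxy & Ryz -> Rxz) — i.e. transitivity.
F1: fails — Rwu and Ruw but not Rww.
F2: fails — Rw1w3 and Rw3w2 but not Rw1w2.
F3: fails — Rtv and Rvs but not Rts.
Valid on no frame.

none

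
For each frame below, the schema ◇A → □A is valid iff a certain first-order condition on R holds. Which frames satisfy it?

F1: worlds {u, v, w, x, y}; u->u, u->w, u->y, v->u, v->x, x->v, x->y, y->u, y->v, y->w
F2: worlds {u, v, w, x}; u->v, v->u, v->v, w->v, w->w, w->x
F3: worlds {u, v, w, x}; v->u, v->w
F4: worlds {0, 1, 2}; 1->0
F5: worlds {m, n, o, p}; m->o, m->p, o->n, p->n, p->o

This is the axiom for partial functionality; its first-order frame correspondent is ∀x ∀y ∀z (Rxy ∧ Rxz → y = z).
F1: fails — u sees both u and w.
F2: fails — v sees both u and v.
F3: fails — v sees both u and w.
F4: condition met.
F5: fails — m sees both o and p.
Valid on: F4.

F4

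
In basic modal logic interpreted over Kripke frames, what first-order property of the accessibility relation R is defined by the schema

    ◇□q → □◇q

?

Convergence

Suppose ◇□q→□◇q is valid. Take Rxy, Rxz and set V(q)={w : Ryw}. Then □q at y so ◇□q at x, so □◇q at x, so ◇q at z, giving w with Rzw and Ryw.
Conversely, any frame satisfying ∀x ∀y ∀z (Rxy ∧ Rxz → ∃w (Ryw ∧ Rzw)) validates the schema.
So the correspondent is convergence.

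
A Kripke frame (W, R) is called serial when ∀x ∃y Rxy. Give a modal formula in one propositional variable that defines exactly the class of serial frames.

This is seriality; the standard corresponding axiom is D: □r → ◇r.
Suppose □r→◇r is valid. At any x set V(r)=W. Then □r at x, so ◇r at x, so x has a successor.

□r → ◇r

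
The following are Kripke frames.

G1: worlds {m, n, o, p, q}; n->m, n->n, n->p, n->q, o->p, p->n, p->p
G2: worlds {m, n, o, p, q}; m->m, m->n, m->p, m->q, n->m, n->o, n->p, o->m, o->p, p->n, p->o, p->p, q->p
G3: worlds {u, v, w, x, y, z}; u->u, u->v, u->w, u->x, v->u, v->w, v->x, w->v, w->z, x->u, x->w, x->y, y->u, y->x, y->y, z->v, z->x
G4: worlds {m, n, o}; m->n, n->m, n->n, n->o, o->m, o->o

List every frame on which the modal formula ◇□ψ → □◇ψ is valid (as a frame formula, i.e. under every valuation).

Frame correspondent (Sahlqvist): ∀x ∀y ∀z (Rxy ∧ Rxz → ∃w (Ryw ∧ Rzw)) — i.e. convergence.
G1: fails — Rnn and Rnq but n and q have no common successor.
G2: ✓.
G3: fails — Ruv and Ruw but v and w have no common successor.
G4: fails — Rno and Rnm but o and m have no common successor.

G2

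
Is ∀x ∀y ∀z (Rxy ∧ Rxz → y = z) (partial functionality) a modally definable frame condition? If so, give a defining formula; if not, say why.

Yes, by ◇p → □p

Yes: it is partial functionality, defined by the CD schema ◇p → □p.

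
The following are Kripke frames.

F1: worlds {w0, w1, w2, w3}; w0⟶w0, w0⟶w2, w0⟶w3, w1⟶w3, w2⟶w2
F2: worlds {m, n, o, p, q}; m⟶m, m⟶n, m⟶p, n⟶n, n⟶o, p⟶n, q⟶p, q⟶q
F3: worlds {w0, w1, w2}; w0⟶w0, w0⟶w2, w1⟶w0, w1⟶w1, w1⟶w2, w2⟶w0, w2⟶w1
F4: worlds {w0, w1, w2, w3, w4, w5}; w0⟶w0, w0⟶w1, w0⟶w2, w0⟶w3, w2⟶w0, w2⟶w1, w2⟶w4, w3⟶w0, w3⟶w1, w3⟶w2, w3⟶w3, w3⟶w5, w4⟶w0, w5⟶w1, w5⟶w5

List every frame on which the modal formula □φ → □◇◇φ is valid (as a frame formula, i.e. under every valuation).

F3

This is the axiom for a generalized confluence (Geach) condition; its first-order frame correspondent is ∀x ∀z (xRz → ∃w (xRw ∧ zR²w)).
F1: fails — w0Rw3 but no w with w0Rw and w3R²w.
F2: fails — nRo but no w with nRw and oR²w.
F3: holds.
F4: fails — w0Rw1 but no w with w0Rw and w1R²w.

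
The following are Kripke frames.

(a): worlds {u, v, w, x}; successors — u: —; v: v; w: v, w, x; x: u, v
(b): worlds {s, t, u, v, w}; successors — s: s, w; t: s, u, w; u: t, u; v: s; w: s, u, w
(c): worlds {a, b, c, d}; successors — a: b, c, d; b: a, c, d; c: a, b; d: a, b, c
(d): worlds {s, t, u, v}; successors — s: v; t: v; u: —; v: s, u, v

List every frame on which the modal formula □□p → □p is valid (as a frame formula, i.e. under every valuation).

The schema corresponds to density: ∀x ∀y (Rxy → ∃z (Rxz ∧ Rzy)).
(a): fails — Rxu but no z with Rxz and Rzu.
(b): ✓.
(c): ✓.
(d): ✓.
Valid on: (b), (c), (d).

(b), (c), (d)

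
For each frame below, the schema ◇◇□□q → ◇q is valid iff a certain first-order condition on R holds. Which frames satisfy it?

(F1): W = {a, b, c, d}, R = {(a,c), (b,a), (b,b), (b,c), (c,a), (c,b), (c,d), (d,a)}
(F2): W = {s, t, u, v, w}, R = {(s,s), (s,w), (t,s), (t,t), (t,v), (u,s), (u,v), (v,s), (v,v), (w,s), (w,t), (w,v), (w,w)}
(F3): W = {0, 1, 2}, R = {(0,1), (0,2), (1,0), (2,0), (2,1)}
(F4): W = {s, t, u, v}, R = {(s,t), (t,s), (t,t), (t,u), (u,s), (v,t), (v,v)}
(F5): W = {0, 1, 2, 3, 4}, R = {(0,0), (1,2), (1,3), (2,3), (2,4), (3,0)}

(F2), (F4)

Frame correspondent (Sahlqvist): ∀x ∀y (xR²y → ∃w (yR²w ∧ xRw)) — i.e. a generalized confluence (Geach) condition.
(F1): fails — aR²a but no w with aR²w and aRw.
(F2): condition met.
(F3): fails — 1R²1 but no w with 1R²w and 1Rw.
(F4): condition met.
(F5): fails — 1R²0 but no w with 0R²w and 1Rw.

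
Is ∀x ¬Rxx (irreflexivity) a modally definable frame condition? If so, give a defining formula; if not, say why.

Any modally definable frame class is closed under surjective bounded morphisms.
The 3-cycle (worlds a,b,c with a→b→c→a) is irreflexive, and the map sending every world to a single reflexive point • is a surjective bounded morphism (forth: every edge maps to (•,•); back: every world has a successor). So any modal formula valid on the 3-cycle is also valid on the reflexive point, which is not irreflexive.
So no modal formula (or set of formulas) defines exactly the irreflexive frames.

Not modally definable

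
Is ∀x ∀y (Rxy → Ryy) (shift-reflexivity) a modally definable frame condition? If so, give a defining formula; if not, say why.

Yes, by □(□q → q)

This is a Sahlqvist condition; the T□ axiom □(□q → q) defines it.
Suppose □(□q→q) is valid. Take Rxy and set V(q)={w : Ryw}. Then at y, □q holds; since □(□q→q) at x, □q→q at y, so q at y, i.e. Ryy.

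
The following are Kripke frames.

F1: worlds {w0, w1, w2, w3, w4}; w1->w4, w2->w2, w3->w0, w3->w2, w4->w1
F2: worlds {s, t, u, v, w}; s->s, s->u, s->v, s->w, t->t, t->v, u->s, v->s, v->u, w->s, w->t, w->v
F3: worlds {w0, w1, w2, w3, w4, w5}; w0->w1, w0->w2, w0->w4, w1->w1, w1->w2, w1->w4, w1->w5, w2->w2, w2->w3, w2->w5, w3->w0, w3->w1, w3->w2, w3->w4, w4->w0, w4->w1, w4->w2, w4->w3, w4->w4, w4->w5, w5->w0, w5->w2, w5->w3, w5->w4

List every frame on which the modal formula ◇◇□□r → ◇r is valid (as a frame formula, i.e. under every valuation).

This is the axiom for a generalized confluence (Geach) condition; its first-order frame correspondent is ∀x ∀y (xR²y → ∃w (yR²w ∧ xRw)).
F1: fails — w1R²w1 but no w with w1R²w and w1Rw.
F2: ✓.
F3: ✓.

F2, F3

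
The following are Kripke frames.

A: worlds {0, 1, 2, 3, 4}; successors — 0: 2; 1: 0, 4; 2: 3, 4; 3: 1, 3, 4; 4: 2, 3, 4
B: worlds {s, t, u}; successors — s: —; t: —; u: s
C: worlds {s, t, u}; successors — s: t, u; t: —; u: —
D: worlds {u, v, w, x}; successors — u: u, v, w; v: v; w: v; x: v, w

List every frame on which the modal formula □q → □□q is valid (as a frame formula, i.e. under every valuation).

Frame correspondent (Sahlqvist): ∀x ∀y ∀z (Rxy ∧ Ryz → Rxz) — i.e. transitivity.
A: fails — R10 and R02 but not R12.
B: holds.
C: holds.
D: holds.

B, C, D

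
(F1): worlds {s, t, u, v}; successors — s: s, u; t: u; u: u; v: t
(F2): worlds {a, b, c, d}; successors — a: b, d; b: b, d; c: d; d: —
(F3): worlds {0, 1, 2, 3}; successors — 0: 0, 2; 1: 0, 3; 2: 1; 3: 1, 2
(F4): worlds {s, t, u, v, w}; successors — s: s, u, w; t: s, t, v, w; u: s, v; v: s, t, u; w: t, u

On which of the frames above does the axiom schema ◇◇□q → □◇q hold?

(F1)

Frame correspondent (Sahlqvist): ∀x ∀y ∀z ((xR²y ∧ xRz) → ∃w (yRw ∧ zRw)) — i.e. a generalized confluence (Geach) condition.
(F1): ✓.
(F2): fails — aR²b, aRd but no w with bRw and dRw.
(F3): fails — 0R²0, 0R2 but no w with 0Rw and 2Rw.
(F4): fails — sR²u, sRw but no w* with uRw* and wRw*.
Valid on: (F1).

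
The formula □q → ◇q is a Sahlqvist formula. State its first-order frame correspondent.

Suppose □q→◇q is valid. At any x set V(q)=W. Then □q at x, so ◇q at x, so x has a successor.
The converse is a direct semantic check.
Frame condition: ∀x ∃y Rxy.

seriality: ∀x ∃y Rxy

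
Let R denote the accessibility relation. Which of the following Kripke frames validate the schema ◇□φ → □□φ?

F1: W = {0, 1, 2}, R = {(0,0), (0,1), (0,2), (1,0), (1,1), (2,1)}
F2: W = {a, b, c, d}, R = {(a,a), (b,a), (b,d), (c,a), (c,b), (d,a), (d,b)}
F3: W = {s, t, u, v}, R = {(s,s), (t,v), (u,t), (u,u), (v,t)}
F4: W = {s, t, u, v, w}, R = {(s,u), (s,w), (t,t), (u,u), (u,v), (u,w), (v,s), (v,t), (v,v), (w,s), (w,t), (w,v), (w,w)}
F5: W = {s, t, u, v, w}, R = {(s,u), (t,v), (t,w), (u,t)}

F5

Frame correspondent (Sahlqvist): ∀x ∀y ∀z ((xRy ∧ xR²z) → ∃w (yRw ∧ z = w)) — i.e. a generalized confluence (Geach) condition.
F1: fails — 0R1, 0R²2 but no w with 1Rw and 2=w.
F2: fails — bRa, bR²b but no w with aRw and b=w.
F3: fails — uRt, uR²t but no w with tRw and t=w.
F4: fails — sRu, sR²s but no w* with uRw* and s=w*.
F5: holds.
Valid on: F5.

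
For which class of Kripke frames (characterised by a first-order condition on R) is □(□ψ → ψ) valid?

This schema is the T□ axiom.
It corresponds to shift-reflexivity: ∀x ∀y (Rxy → Ryy).

Shift-reflexivity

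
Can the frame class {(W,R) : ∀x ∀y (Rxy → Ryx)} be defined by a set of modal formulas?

Yes, by q → □◇q

The condition is symmetry. A defining modal formula is q → □◇q.
Suppose q→□◇q is valid. Take Rxy and set V(q)={x}. Then q at x, so □◇q at x, so ◇q at y, so some z with Ryz has q; z=x, i.e. Ryx.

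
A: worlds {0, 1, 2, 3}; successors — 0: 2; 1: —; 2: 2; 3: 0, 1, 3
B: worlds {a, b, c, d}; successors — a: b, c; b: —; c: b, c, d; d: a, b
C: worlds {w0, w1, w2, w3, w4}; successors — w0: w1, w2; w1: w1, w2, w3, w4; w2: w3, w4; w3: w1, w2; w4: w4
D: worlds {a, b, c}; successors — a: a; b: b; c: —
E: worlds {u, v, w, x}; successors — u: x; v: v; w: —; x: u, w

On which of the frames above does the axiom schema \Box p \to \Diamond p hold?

C

The schema corresponds to seriality: \forall x \exists y Rxy.
A: fails — world 1 has no successor.
B: fails — world b has no successor.
C: condition met.
D: fails — world c has no successor.
E: fails — world w has no successor.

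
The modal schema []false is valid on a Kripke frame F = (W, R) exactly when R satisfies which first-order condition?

□⊥ is valid iff no world has any successor (otherwise □⊥ fails at any world with one).
The converse is a direct semantic check.
Frame condition: forall x forall y ~Rxy.

emptiness of R: forall x forall y ~Rxy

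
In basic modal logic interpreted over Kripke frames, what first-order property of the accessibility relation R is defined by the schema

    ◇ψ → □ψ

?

Suppose ◇ψ→□ψ is valid. Take Rxy, Rxz and set V(ψ)={y}. Then ◇ψ at x, so □ψ at x, so ψ at z, i.e. z=y.

partial functionality: ∀x ∀y ∀z (Rxy ∧ Rxz → y = z)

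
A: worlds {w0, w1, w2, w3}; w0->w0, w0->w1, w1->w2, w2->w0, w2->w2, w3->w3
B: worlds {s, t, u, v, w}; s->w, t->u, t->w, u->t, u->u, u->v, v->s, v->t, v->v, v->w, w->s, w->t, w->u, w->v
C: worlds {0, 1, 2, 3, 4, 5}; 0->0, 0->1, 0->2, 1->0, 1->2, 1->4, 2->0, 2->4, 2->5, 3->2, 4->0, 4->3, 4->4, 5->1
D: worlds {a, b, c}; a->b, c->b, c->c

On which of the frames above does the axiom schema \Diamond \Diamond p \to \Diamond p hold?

Frame correspondent (Sahlqvist): \forall x \forall y \forall z (Rxy \wedge Ryz \to Rxz) — i.e. transitivity.
A: fails — Rw1w2 and Rw2w0 but not Rw1w0.
B: fails — Ruv and Rvw but not Ruw.
C: fails — R10 and R01 but not R11.
D: holds.

D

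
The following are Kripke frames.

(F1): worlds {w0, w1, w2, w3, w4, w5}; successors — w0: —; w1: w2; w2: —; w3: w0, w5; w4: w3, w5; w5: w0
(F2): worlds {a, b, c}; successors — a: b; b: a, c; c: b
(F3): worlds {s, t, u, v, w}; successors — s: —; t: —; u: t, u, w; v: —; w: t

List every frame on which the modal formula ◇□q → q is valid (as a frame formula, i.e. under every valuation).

(F2)

The schema corresponds to symmetry: ∀x ∀y (Rxy → Ryx).
(F1): fails — Rw1w2 but not Rw2w1.
(F2): holds.
(F3): fails — Rwt but not Rtw.
Valid on: (F2).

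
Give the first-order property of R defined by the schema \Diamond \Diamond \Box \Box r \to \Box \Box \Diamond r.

\forall x \forall y \forall z ((x R^2 y \wedge x R^2 z) \to \exists w (y R^2 w \wedge zRw))

This is a Sahlqvist (Geach-type) schema ◇^2□^2r → □^2◇^1r.
First-order correspondent: \forall x \forall y \forall z ((x R^2 y \wedge x R^2 z) \to \exists w (y R^2 w \wedge zRw)).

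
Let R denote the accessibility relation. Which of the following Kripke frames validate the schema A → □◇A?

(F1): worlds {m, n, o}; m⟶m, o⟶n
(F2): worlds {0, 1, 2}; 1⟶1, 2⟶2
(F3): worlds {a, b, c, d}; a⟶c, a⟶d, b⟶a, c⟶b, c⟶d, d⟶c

This is the axiom for symmetry; its first-order frame correspondent is ∀x ∀y (Rxy → Ryx).
(F1): fails — Ron but not Rno.
(F2): ✓.
(F3): fails — Rba but not Rab.

(F2)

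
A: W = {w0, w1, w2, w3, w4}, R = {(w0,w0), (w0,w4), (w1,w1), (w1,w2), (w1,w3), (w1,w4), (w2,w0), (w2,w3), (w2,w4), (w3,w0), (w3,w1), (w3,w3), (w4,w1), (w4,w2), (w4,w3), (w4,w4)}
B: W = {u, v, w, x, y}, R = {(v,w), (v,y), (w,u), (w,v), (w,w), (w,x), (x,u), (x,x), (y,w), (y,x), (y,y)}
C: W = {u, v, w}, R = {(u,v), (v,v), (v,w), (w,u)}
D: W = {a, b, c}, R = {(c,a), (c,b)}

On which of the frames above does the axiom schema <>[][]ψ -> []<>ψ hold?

A

This is the axiom for a generalized confluence (Geach) condition; its first-order frame correspondent is forall x forall y forall z ((xRy & xRz) -> exists w (y R^2 w & zRw)).
A: holds.
B: fails — wRu, wRu but no t with uR²t and uRt.
C: fails — vRw, vRw but no t with wR²t and wRt.
D: fails — cRa, cRa but no w with aR²w and aRw.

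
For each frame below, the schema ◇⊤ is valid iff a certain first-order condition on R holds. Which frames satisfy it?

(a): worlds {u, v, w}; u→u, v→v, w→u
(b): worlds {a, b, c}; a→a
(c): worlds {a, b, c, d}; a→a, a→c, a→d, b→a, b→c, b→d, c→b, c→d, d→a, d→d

(a), (c)

Frame correspondent (Sahlqvist): ∀x ∃y Rxy — i.e. seriality.
(a): ✓.
(b): fails — world b has no successor.
(c): ✓.
Valid on: (a), (c).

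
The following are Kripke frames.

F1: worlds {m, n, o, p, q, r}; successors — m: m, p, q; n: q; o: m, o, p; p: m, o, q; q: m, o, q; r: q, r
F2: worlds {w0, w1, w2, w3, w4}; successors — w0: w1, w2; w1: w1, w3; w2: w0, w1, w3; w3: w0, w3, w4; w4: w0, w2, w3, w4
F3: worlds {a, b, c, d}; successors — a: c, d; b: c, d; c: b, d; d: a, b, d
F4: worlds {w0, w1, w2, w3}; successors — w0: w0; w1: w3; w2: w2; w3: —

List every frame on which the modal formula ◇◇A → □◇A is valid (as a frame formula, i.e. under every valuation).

F4

This is the axiom for a generalized confluence (Geach) condition; its first-order frame correspondent is ∀x ∀y ∀z ((xR²y ∧ xRz) → ∃w (y = w ∧ zRw)).
F1: fails — mR²o, mRm but no w with o=w and mRw.
F2: fails — w0R²w0, w0Rw1 but no w with w0=w and w1Rw.
F3: fails — aR²a, aRc but no w with a=w and cRw.
F4: ✓.
Valid on: F4.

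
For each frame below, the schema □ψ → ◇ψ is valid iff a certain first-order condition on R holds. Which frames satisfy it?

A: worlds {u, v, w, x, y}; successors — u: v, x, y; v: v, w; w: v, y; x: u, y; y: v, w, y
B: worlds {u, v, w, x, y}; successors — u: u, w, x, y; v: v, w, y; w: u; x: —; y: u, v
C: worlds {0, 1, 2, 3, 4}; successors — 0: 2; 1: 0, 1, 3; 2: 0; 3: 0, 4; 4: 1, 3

The schema corresponds to seriality: ∀x ∃y Rxy.
A: condition met.
B: fails — world x has no successor.
C: condition met.
Valid on: A, C.

A, C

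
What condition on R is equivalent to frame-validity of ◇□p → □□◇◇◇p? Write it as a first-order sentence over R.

This is a Sahlqvist (Geach-type) schema ◇^1□^1p → □^2◇^3p.
Minimal-valuation argument: fix x; take any y with xR^1y and any z with xR^2z. Set V(p) to the set of worlds R-reachable from y in exactly 1 step. Then □^1p holds at y, so the antecedent holds at x; validity forces ◇^3p at z, giving a w with zR^3w and yR^1w.
First-order correspondent: ∀x ∀y ∀z ((xRy ∧ xR²z) → ∃w (yRw ∧ zR³w)).

∀x ∀y ∀z ((xRy ∧ xR²z) → ∃w (yRw ∧ zR³w))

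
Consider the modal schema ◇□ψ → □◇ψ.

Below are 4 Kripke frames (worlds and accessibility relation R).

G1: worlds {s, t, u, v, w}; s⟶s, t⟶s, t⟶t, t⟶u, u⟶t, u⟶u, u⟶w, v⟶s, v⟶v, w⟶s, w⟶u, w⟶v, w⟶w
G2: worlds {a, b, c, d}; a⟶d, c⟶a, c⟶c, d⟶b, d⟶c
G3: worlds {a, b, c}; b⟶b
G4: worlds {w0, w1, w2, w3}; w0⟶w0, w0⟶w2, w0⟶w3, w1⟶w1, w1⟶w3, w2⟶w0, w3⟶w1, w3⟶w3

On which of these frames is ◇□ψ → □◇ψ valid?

G3

Frame correspondent (Sahlqvist): ∀x ∀y ∀z (Rxy ∧ Rxz → ∃w (Ryw ∧ Rzw)) — i.e. convergence.
G1: fails — Rts and Rtu but s and u have no common successor.
G2: fails — Rcc and Rca but c and a have no common successor.
G3: ✓.
G4: fails — Rw0w2 and Rw0w3 but w2 and w3 have no common successor.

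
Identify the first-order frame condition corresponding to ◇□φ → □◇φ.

This schema is the .2 axiom.
It corresponds to convergence: ∀x ∀y ∀z (Rxy ∧ Rxz → ∃w (Ryw ∧ Rzw)).

convergence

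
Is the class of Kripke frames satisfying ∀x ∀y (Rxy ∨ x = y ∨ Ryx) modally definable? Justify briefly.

If a class were modally definable it would be closed under disjoint unions (Goldblatt–Thomason).
Take 2 disjoint single-world reflexive frames: each is trivially connected, but their disjoint union has 2 worlds with no edge between distinct components, so it is not connected.
So no modal formula (or set of formulas) defines exactly the connected frames.

No — not modally definable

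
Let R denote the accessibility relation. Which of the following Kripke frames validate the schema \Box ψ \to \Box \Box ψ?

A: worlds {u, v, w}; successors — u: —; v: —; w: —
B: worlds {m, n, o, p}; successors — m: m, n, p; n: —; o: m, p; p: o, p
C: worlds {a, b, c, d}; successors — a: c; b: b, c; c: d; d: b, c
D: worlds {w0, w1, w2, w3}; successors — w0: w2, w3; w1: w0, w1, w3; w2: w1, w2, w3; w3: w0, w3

A

Frame correspondent (Sahlqvist): \forall x \forall y \forall z (Rxy \wedge Ryz \to Rxz) — i.e. transitivity.
A: ✓.
B: fails — Rom and Rmn but not Ron.
C: fails — Rbc and Rcd but not Rbd.
D: fails — Rw1w0 and Rw0w2 but not Rw1w2.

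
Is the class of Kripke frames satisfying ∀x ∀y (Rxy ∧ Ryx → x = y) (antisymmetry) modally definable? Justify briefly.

Not definable by any modal formula

Any modally definable frame class is closed under surjective bounded morphisms.
The 4-cycle (worlds w0,w1,w2,w3 with w0→w1→w2→w3→w0) is antisymmetric. Sending even-indexed worlds to a and odd-indexed worlds to b is a surjective bounded morphism onto the two-world frame with a↔b, which is not antisymmetric.
So the class is not modally definable.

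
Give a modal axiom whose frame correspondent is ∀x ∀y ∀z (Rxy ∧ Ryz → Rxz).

□ψ → □□ψ

A defining formula is □ψ → □□ψ (the 4 axiom).
Suppose □ψ→□□ψ is valid. Take Rxy, Ryz and set V(ψ)={w : Rxw}. Then □ψ at x, so □□ψ at x, so □ψ at y, so ψ at z, i.e. Rxz.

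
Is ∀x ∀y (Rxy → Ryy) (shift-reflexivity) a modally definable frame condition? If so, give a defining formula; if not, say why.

The condition is shift-reflexivity. A defining modal formula is □(□p → p).
Suppose □(□p→p) is valid. Take Rxy and set V(p)={w : Ryw}. Then at y, □p holds; since □(□p→p) at x, □p→p at y, so p at y, i.e. Ryy.

Yes, by □(□p → p)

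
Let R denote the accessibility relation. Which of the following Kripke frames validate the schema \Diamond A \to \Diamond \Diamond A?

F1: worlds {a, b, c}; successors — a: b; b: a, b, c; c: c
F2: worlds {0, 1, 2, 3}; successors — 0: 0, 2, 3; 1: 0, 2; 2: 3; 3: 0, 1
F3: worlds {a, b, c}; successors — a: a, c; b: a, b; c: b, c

F1, F3

This is the axiom for a generalized confluence (Geach) condition; its first-order frame correspondent is \forall x \forall y (xRy \to \exists w (y = w \wedge x R^2 w)).
F1: satisfies the condition.
F2: fails — 2R3 but no w with 3=w and 2R²w.
F3: satisfies the condition.
Valid on: F1, F3.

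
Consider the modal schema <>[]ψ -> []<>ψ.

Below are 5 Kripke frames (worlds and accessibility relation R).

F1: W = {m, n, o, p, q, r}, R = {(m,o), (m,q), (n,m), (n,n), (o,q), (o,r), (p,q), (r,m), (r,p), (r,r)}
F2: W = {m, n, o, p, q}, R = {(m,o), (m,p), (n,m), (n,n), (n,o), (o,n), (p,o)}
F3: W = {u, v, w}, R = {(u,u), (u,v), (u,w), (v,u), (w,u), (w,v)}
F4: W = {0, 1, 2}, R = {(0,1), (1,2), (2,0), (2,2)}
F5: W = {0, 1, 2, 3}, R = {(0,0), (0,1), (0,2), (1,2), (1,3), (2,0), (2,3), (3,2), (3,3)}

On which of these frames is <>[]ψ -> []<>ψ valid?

This is the axiom for convergence; its first-order frame correspondent is forall x forall y forall z (Rxy & Rxz -> exists w (Ryw & Rzw)).
F1: fails — Rmo and Rmq but o and q have no common successor.
F2: fails — Rmo and Rmp but o and p have no common successor.
F3: holds.
F4: fails — R22 and R20 but 2 and 0 have no common successor.
F5: holds.
Valid on: F3, F5.

F3, F5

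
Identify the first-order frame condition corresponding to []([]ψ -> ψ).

shift-reflexivity

Suppose □(□ψ→ψ) is valid. Take Rxy and set V(ψ)={w : Ryw}. Then at y, □ψ holds; since □(□ψ→ψ) at x, □ψ→ψ at y, so ψ at y, i.e. Ryy.
The converse is a direct semantic check.
Frame condition: forall x forall y (Rxy -> Ryy).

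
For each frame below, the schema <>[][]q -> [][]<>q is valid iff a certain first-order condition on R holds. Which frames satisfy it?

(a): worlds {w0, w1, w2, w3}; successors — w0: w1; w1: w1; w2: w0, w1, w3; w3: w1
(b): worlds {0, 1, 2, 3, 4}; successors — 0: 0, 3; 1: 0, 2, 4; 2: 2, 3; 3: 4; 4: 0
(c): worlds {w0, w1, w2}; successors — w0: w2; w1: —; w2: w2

This is the axiom for a generalized confluence (Geach) condition; its first-order frame correspondent is forall x forall y forall z ((xRy & x R^2 z) -> exists w (y R^2 w & zRw)).
(a): holds.
(b): fails — 0R3, 0R²3 but no w with 3R²w and 3Rw.
(c): holds.

(a), (c)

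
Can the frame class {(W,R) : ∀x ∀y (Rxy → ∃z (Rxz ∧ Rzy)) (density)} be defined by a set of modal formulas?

The condition is density. A defining modal formula is □□p → □p.
Suppose □□p→□p is valid. Take Rxy and set V(p)={w : xR²w}. Then □□p at x, so □p at x, so p at y, i.e. ∃z(Rxz∧Rzy).

Yes, by □□p → □p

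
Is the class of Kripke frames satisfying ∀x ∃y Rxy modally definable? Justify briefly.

This is a Sahlqvist condition; the D axiom □p → ◇p defines it.

Definable; □p → ◇p defines it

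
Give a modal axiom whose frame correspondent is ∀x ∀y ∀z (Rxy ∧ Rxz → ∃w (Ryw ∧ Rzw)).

◇□ψ → □◇ψ

A defining formula is ◇□ψ → □◇ψ (the .2 axiom).
Suppose ◇□ψ→□◇ψ is valid. Take Rxy, Rxz and set V(ψ)={w : Ryw}. Then □ψ at y so ◇□ψ at x, so □◇ψ at x, so ◇ψ at z, giving w with Rzw and Ryw.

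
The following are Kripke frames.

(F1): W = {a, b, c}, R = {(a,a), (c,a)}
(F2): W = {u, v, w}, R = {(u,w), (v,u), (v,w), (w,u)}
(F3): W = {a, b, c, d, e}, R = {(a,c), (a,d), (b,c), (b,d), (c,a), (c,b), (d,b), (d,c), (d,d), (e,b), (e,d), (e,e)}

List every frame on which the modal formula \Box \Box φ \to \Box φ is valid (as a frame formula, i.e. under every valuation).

(F1)

Frame correspondent (Sahlqvist): \forall x \forall y (Rxy \to \exists z (Rxz \wedge Rzy)) — i.e. density.
(F1): condition met.
(F2): fails — Ruw but no z with Ruz and Rzw.
(F3): fails — Rcb but no z with Rcz and Rzb.
Valid on: (F1).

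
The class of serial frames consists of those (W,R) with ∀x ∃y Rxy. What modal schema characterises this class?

□r → ◇r

The condition is seriality. The D schema □r → ◇r defines it.
Suppose □r→◇r is valid. At any x set V(r)=W. Then □r at x, so ◇r at x, so x has a successor.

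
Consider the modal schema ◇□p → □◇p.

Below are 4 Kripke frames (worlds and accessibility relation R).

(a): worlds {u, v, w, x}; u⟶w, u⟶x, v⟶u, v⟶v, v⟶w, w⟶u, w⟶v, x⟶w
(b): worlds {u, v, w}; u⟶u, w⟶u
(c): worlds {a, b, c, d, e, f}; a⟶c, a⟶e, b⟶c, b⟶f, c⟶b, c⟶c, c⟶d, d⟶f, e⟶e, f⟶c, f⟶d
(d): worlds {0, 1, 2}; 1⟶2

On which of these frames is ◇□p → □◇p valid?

This is the axiom for convergence; its first-order frame correspondent is ∀x ∀y ∀z (Rxy ∧ Rxz → ∃w (Ryw ∧ Rzw)).
(a): fails — Ruw and Rux but w and x have no common successor.
(b): satisfies the condition.
(c): fails — Rae and Rac but e and c have no common successor.
(d): fails — R12 and R12 but 2 and 2 have no common successor.

(b)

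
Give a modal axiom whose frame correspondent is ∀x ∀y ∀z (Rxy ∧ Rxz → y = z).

This is partial functionality; the standard corresponding axiom is CD: ◇q → □q.
Suppose ◇q→□q is valid. Take Rxy, Rxz and set V(q)={y}. Then ◇q at x, so □q at x, so q at z, i.e. z=y.

◇q → □q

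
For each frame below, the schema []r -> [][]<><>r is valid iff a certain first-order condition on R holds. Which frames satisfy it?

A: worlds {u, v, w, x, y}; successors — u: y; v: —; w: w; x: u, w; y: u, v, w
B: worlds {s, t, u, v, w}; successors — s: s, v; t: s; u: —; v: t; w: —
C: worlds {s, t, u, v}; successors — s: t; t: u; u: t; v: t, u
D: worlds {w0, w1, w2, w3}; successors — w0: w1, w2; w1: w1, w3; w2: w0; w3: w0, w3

B

This is the axiom for a generalized confluence (Geach) condition; its first-order frame correspondent is forall x forall z (x R^2 z -> exists w (xRw & z R^2 w)).
A: fails — uR²u but no t with uRt and uR²t.
B: holds.
C: fails — sR²u but no w with sRw and uR²w.
D: fails — w2R²w2 but no w with w2Rw and w2R²w.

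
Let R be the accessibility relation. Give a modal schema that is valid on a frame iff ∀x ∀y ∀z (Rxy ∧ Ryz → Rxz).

A defining formula is □s → □□s (the 4 axiom).

□s → □□s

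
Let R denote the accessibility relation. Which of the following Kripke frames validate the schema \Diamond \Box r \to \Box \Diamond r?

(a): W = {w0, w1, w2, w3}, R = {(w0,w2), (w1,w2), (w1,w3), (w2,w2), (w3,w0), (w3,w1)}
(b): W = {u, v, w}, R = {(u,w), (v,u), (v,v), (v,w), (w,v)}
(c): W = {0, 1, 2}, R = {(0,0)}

Frame correspondent (Sahlqvist): \forall x \forall y \forall z (Rxy \wedge Rxz \to \exists w (Ryw \wedge Rzw)) — i.e. convergence.
(a): fails — Rw1w2 and Rw1w3 but w2 and w3 have no common successor.
(b): fails — Rvw and Rvu but w and u have no common successor.
(c): satisfies the condition.
Valid on: (c).

(c)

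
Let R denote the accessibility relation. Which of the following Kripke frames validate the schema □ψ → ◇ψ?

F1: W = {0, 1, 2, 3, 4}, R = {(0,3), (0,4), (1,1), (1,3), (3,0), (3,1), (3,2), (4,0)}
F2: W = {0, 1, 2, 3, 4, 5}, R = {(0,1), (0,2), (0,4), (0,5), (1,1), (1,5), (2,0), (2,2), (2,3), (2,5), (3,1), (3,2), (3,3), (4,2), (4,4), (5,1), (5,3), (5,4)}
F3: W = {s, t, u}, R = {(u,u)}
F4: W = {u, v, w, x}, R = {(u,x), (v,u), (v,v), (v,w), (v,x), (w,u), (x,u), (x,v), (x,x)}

This is the axiom for seriality; its first-order frame correspondent is ∀x ∃y Rxy.
F1: fails — world 2 has no successor.
F2: condition met.
F3: fails — world s has no successor.
F4: condition met.

F2, F4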